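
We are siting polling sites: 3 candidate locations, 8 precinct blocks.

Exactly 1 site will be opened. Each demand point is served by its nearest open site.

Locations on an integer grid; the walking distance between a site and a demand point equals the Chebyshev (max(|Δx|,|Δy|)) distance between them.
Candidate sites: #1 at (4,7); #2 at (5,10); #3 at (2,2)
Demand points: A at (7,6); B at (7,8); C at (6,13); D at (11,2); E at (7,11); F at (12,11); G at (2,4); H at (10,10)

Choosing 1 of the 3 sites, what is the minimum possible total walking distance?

Open {#2}.
  A→#2 4, B→#2 2, C→#2 3, D→#2 8, E→#2 2, F→#2 7, G→#2 6, H→#2 5  ⇒ total 37.
Compare {#1}: total 40.
Compare {#3}: total 60.

37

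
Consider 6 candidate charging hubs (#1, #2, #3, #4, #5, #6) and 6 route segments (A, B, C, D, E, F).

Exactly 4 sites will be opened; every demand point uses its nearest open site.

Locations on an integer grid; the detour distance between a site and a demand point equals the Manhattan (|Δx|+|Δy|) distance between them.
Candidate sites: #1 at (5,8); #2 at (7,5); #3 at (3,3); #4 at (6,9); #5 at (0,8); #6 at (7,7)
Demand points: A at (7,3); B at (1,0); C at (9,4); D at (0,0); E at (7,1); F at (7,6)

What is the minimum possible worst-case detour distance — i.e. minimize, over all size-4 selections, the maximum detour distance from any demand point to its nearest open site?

6

Open {#1, #2, #3, #4}.
  Farthest demand point is D at detour distance 6 (to #3); all others are ≤ 6.
With {#1, #2, #3, #5} the worst case is 6.
With {#1, #2, #3, #6} the worst case is 6.
No size-4 selection achieves below 6.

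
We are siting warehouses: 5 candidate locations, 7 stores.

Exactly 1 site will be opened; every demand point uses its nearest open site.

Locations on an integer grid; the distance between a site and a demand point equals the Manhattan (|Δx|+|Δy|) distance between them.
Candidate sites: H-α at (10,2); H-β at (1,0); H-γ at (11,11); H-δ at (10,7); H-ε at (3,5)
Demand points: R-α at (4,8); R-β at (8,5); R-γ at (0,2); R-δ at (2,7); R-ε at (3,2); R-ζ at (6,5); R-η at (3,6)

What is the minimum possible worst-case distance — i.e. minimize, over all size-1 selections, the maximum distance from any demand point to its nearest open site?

6

Open {H-ε}.
  Farthest demand point is R-γ at distance 6 (to H-ε); all others are ≤ 6.
With {H-β} the worst case is 12.
With {H-α} the worst case is 13.
No size-1 selection achieves below 6.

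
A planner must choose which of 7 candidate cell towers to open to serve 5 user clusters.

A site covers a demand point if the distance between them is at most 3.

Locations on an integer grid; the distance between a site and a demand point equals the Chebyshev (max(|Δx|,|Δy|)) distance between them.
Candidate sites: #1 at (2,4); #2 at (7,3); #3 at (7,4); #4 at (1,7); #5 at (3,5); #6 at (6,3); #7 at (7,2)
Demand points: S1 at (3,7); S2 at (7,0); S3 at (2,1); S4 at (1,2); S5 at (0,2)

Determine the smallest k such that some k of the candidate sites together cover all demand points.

2

Coverage sets (demand points within 3 of each site):
  #1: {S1, S3, S4, S5}
  #2: {S2}
  #3: {}
  #4: {S1}
  #5: {S1, S4, S5}
  #6: {S2}
  #7: {S2}
No single site covers all 5 demand points.
But {#1, #2} covers everything, so the minimum is 2.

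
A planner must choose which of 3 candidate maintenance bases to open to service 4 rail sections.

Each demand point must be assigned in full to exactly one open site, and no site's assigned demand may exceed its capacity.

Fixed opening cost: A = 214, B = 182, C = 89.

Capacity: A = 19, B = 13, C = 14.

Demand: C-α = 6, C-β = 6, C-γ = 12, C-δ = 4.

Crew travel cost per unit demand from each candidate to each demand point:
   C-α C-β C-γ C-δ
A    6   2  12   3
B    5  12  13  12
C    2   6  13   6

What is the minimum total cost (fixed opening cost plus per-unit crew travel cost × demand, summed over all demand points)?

Open {A, C}; cheapest assignment that respects the capacities:
  A (cap 19, load 18): C-β, C-γ — cost 6×2 + 12×12 = 156
  C (cap 14, load 10): C-α, C-δ — cost 6×2 + 4×6 = 36
  Shipping 192, fixed 303 → total 495.
  Any other capacity-feasible assignment to {A, C} ships for at least 192.
Compare {A, B}: its best feasible assignment gives total 612.
Compare {A, B, C}: its best feasible assignment gives total 677.
Every other set of open sites that can feasibly serve all demand totals ≥ 612 even under its best assignment. Minimum: 495.

495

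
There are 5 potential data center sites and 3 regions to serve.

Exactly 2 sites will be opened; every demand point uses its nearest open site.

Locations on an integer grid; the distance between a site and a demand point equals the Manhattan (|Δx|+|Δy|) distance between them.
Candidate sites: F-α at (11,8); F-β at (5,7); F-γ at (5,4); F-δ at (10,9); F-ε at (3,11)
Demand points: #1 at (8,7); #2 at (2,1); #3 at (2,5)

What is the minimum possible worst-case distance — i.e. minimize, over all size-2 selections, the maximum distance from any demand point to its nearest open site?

Open {F-α, F-γ}.
  Farthest demand point is #2 at distance 6 (to F-γ); all others are ≤ 6.
With {F-β, F-γ} the worst case is 6.
With {F-γ, F-δ} the worst case is 6.
No size-2 selection achieves below 6.

6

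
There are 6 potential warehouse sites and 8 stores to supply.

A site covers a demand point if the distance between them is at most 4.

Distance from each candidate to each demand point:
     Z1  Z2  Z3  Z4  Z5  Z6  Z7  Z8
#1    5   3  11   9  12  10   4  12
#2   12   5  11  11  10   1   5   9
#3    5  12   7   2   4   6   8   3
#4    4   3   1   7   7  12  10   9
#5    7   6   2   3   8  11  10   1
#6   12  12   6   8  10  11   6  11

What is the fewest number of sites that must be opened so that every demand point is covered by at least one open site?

Coverage sets (demand points within 4 of each site):
  #1: {Z2, Z7}
  #2: {Z6}
  #3: {Z4, Z5, Z8}
  #4: {Z1, Z2, Z3}
  #5: {Z3, Z4, Z8}
  #6: {}
No 3 sites suffice: every size-3 union leaves at least one demand point uncovered.
But {#1, #2, #3, #4} covers everything, so the minimum is 4.

4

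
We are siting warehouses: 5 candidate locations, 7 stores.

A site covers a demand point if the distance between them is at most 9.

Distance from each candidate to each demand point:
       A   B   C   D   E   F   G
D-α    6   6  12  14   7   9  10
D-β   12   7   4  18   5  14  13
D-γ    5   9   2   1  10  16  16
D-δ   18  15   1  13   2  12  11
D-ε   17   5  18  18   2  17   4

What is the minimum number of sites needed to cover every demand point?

Coverage sets (demand points within 9 of each site):
  D-α: {A, B, E, F}
  D-β: {B, C, E}
  D-γ: {A, B, C, D}
  D-δ: {C, E}
  D-ε: {B, E, G}
No 2 sites suffice: every size-2 union leaves at least one demand point uncovered.
But {D-α, D-γ, D-ε} covers everything, so the minimum is 3.

3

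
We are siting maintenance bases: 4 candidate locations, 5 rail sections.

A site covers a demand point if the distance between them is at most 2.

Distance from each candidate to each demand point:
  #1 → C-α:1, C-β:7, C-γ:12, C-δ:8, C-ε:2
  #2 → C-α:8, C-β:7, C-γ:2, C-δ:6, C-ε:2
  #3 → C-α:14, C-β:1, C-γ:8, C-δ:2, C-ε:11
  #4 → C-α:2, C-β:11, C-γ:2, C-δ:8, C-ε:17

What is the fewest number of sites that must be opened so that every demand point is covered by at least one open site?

3

Coverage sets (demand points within 2 of each site):
  #1: {C-α, C-ε}
  #2: {C-γ, C-ε}
  #3: {C-β, C-δ}
  #4: {C-α, C-γ}
No 2 sites suffice: every size-2 union leaves at least one demand point uncovered.
But {#1, #2, #3} covers everything, so the minimum is 3.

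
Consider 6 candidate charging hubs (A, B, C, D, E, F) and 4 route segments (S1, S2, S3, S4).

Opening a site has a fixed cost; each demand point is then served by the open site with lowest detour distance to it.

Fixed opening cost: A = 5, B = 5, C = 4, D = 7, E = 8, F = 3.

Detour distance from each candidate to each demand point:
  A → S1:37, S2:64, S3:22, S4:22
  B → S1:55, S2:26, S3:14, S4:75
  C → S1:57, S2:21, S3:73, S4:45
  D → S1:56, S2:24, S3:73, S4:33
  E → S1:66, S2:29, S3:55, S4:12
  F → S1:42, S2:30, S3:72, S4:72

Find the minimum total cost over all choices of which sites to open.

Open {A, B, C, E}: assign each demand point to its cheapest open site.
  S1→A 37, S2→C 21, S3→B 14, S4→E 12
  detour distance 84, fixed 22 → total 106.
Compare {A, B, E}: detour distance 89 + fixed 18 = 107.
Compare {A, B, C}: detour distance 94 + fixed 14 = 108.
Compare {A, B}: detour distance 99 + fixed 10 = 109.
All other subsets cost ≥ 107. Minimum total cost: 106.

106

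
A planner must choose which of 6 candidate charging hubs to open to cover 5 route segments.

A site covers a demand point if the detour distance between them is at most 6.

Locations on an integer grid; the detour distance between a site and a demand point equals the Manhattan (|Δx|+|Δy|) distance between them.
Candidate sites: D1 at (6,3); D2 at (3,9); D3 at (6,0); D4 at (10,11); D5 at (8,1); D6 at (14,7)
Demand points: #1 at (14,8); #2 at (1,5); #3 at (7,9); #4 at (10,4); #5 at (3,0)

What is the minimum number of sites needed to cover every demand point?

3

Coverage sets (demand points within 6 of each site):
  D1: {#4, #5}
  D2: {#2, #3}
  D3: {#5}
  D4: {#3}
  D5: {#4, #5}
  D6: {#1}
No 2 sites suffice: every size-2 union leaves at least one demand point uncovered.
But {D1, D2, D6} covers everything, so the minimum is 3.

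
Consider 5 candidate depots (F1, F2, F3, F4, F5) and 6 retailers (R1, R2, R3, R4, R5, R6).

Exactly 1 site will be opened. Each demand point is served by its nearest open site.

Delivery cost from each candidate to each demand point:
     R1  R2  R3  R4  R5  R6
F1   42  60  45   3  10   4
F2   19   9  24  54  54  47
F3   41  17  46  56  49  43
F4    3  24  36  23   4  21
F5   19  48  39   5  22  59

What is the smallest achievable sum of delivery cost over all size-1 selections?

Open {F4}.
  R1→F4 3, R2→F4 24, R3→F4 36, R4→F4 23, R5→F4 4, R6→F4 21  ⇒ total 111.
Compare {F1}: total 164.
Compare {F5}: total 192.
No size-1 selection does better; minimum is 111.

111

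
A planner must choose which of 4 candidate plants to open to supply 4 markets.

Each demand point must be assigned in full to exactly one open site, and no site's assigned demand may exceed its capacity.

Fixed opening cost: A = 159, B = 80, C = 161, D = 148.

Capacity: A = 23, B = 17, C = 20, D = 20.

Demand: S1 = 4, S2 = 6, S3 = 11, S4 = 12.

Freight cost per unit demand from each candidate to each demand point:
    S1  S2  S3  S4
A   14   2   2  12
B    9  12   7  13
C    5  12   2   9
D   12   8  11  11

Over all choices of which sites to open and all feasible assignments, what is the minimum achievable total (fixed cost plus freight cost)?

465

Open {A, B}; cheapest assignment that respects the capacities:
  A (cap 23, load 17): S2, S3 — cost 6×2 + 11×2 = 34
  B (cap 17, load 16): S1, S4 — cost 4×9 + 12×13 = 192
  Shipping 226, fixed 239 → total 465.
  Any other capacity-feasible assignment to {A, B} ships for at least 226.
Compare {A, C}: its best feasible assignment gives total 482.
Compare {B, C}: its best feasible assignment gives total 518.
Every other set of open sites that can feasibly serve all demand totals ≥ 482 even under its best assignment. Minimum: 465.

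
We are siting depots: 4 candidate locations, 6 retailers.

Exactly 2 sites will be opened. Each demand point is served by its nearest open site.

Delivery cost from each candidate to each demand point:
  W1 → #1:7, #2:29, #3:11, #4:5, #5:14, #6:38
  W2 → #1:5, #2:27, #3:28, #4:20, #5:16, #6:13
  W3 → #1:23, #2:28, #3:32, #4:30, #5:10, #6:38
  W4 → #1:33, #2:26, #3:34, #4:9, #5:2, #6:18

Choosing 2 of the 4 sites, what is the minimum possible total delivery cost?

69

Open {W1, W4}.
  #1→W1 7, #2→W4 26, #3→W1 11, #4→W1 5, #5→W4 2, #6→W4 18  ⇒ total 69.
Compare {W1, W2}: total 75.
Compare {W2, W4}: total 83.
No size-2 selection does better; minimum is 69.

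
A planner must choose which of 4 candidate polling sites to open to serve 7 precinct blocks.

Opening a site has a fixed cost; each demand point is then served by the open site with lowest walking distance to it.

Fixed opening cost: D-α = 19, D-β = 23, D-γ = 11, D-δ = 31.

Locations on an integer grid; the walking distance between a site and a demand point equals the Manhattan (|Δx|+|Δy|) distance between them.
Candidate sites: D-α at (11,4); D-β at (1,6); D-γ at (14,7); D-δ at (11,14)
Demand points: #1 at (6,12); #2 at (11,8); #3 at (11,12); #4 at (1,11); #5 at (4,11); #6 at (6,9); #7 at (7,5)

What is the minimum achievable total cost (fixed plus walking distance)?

Open {D-β, D-γ}: assign each demand point to its cheapest open site.
  #1→D-β 11, #2→D-γ 4, #3→D-γ 8, #4→D-β 5, #5→D-β 8, #6→D-β 8, #7→D-β 7
  walking distance 51, fixed 34 → total 85.
Compare {D-γ}: walking distance 75 + fixed 11 = 86.
Compare {D-α}: walking distance 71 + fixed 19 = 90.
Compare {D-β}: walking distance 67 + fixed 23 = 90.
All other subsets cost ≥ 86. Minimum total cost: 85.

85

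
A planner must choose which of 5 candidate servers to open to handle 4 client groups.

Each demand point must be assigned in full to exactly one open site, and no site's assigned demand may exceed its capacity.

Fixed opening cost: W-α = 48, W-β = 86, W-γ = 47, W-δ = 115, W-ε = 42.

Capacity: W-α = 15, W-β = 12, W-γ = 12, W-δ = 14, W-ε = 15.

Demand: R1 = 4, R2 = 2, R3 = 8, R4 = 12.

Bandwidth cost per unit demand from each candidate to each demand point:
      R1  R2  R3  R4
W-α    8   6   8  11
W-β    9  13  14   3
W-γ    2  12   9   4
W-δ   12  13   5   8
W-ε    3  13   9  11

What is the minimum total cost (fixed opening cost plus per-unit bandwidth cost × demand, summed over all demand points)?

Open {W-γ, W-ε}; cheapest assignment that respects the capacities:
  W-γ (cap 12, load 12): R4 — cost 12×4 = 48
  W-ε (cap 15, load 14): R1, R2, R3 — cost 4×3 + 2×13 + 8×9 = 110
  Shipping 158, fixed 89 → total 247.
  Any other capacity-feasible assignment to {W-γ, W-ε} ships for at least 158.
Compare {W-α, W-γ}: its best feasible assignment gives total 251.
Compare {W-α, W-γ, W-ε}: its best feasible assignment gives total 273.
Every other set of open sites that can feasibly serve all demand totals ≥ 251 even under its best assignment. Minimum: 247.

247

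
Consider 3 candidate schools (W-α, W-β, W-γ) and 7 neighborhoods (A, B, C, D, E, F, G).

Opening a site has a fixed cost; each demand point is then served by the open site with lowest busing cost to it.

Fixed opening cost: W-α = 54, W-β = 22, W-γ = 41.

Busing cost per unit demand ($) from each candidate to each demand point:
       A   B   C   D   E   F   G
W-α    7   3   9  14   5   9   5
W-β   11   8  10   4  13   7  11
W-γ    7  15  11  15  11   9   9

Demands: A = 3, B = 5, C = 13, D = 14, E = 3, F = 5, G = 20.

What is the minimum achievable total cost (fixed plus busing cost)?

Open {W-α, W-β}: assign each demand point to its cheapest open site.
  A→W-α 3×7=21, B→W-α 5×3=15, C→W-α 13×9=117, D→W-β 14×4=56, E→W-α 3×5=15, F→W-β 5×7=35, G→W-α 20×5=100
  busing cost 359, fixed 76 → total 435.
Compare {W-α, W-β, W-γ}: busing cost 359 + fixed 117 = 476.
Compare {W-β, W-γ}: busing cost 495 + fixed 63 = 558.
Compare {W-α}: busing cost 509 + fixed 54 = 563.
All other subsets cost ≥ 476. Minimum total cost: 435.

435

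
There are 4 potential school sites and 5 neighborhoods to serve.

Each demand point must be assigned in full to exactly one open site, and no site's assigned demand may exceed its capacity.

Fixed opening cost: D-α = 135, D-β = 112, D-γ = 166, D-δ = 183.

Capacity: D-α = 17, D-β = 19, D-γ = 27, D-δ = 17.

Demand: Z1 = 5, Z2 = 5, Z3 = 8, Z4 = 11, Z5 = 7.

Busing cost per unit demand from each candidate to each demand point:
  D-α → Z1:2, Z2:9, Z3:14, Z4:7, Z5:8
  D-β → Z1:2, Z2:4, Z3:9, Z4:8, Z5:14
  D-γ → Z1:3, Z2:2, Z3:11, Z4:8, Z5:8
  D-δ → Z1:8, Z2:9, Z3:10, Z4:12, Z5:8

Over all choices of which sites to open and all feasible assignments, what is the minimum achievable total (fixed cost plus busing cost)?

Open {D-β, D-γ}; cheapest assignment that respects the capacities:
  D-β (cap 19, load 13): Z1, Z3 — cost 5×2 + 8×9 = 82
  D-γ (cap 27, load 23): Z2, Z4, Z5 — cost 5×2 + 11×8 + 7×8 = 154
  Shipping 236, fixed 278 → total 514.
  Any other capacity-feasible assignment to {D-β, D-γ} ships for at least 236.
Compare {D-α, D-β}: its best feasible assignment gives total 518.
Compare {D-α, D-γ}: its best feasible assignment gives total 542.
Every other set of open sites that can feasibly serve all demand totals ≥ 518 even under its best assignment. Minimum: 514.

514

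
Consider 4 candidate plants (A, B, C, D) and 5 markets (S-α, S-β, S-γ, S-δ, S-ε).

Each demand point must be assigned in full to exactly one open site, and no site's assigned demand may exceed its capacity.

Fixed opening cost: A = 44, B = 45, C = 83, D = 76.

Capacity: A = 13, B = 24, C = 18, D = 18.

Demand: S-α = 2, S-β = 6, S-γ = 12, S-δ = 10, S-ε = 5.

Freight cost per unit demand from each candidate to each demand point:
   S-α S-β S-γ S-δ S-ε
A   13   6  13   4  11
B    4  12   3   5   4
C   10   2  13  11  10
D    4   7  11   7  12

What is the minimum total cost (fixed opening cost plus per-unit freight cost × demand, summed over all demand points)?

274

Open {A, B}; cheapest assignment that respects the capacities:
  A (cap 13, load 11): S-β, S-ε — cost 6×6 + 5×11 = 91
  B (cap 24, load 24): S-α, S-γ, S-δ — cost 2×4 + 12×3 + 10×5 = 94
  Shipping 185, fixed 89 → total 274.
  Any other capacity-feasible assignment to {A, B} ships for at least 185.
Compare {B, C}: its best feasible assignment gives total 284.
Compare {A, B, C}: its best feasible assignment gives total 288.
Every other set of open sites that can feasibly serve all demand totals ≥ 284 even under its best assignment. Minimum: 274.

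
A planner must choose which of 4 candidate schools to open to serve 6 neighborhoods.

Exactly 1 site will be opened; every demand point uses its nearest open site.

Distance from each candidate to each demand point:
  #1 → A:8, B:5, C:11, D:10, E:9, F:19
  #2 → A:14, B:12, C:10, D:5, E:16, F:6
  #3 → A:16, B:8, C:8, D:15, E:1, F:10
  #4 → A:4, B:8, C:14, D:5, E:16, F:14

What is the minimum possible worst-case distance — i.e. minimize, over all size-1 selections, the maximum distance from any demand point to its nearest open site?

16

Open {#2}.
  Farthest demand point is E at distance 16 (to #2); all others are ≤ 16.
With {#3} the worst case is 16.
With {#4} the worst case is 16.
No size-1 selection achieves below 16.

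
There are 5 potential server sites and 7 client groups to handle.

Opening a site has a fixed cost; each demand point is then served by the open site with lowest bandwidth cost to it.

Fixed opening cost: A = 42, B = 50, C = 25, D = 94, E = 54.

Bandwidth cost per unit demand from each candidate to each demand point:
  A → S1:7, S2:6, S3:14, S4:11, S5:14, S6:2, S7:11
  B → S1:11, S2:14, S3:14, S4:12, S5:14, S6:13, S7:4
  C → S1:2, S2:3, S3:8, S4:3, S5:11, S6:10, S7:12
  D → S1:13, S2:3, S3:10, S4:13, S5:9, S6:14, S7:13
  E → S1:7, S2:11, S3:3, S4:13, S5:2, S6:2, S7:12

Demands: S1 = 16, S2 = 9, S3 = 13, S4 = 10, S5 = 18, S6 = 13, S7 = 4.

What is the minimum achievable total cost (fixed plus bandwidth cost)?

317

Open {C, E}: assign each demand point to its cheapest open site.
  S1→C 16×2=32, S2→C 9×3=27, S3→E 13×3=39, S4→C 10×3=30, S5→E 18×2=36, S6→E 13×2=26, S7→C 4×12=48
  bandwidth cost 238, fixed 79 → total 317.
Compare {B, C, E}: bandwidth cost 206 + fixed 129 = 335.
Compare {A, C, E}: bandwidth cost 234 + fixed 121 = 355.
Compare {A, B, C, E}: bandwidth cost 206 + fixed 171 = 377.
All other subsets cost ≥ 335. Minimum total cost: 317.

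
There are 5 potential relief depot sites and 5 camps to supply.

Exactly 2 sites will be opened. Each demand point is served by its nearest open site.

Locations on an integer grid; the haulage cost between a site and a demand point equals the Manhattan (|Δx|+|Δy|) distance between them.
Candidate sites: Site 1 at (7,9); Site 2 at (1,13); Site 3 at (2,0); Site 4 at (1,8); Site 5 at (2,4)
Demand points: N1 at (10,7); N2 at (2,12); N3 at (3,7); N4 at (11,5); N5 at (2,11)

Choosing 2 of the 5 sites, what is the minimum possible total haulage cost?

Open {Site 1, Site 2}.
  N1→Site 1 5, N2→Site 2 2, N3→Site 1 6, N4→Site 1 8, N5→Site 2 3  ⇒ total 24.
Compare {Site 1, Site 4}: total 25.
Compare {Site 2, Site 5}: total 30.
No size-2 selection does better; minimum is 24.

24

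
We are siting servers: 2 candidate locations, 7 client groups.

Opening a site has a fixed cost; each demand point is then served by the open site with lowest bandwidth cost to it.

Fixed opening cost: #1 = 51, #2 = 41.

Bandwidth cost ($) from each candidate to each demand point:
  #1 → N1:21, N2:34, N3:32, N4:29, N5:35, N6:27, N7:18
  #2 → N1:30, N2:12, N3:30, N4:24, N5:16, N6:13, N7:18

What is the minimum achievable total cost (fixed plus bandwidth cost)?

Open {#2}: assign each demand point to its cheapest open site.
  N1→#2 30, N2→#2 12, N3→#2 30, N4→#2 24, N5→#2 16, N6→#2 13, N7→#2 18
  bandwidth cost 143, fixed 41 → total 184.
Compare {#1, #2}: bandwidth cost 134 + fixed 92 = 226.
Compare {#1}: bandwidth cost 196 + fixed 51 = 247.

184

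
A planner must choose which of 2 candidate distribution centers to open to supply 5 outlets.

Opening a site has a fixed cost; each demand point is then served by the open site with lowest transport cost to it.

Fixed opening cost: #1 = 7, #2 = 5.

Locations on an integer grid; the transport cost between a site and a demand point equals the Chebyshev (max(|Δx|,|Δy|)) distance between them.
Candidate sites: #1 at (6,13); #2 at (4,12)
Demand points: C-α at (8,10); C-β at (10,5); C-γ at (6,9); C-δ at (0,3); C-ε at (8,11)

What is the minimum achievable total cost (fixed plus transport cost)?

Open {#2}: assign each demand point to its cheapest open site.
  C-α→#2 4, C-β→#2 7, C-γ→#2 3, C-δ→#2 9, C-ε→#2 4
  transport cost 27, fixed 5 → total 32.
Compare {#1}: transport cost 27 + fixed 7 = 34.
Compare {#1, #2}: transport cost 24 + fixed 12 = 36.

32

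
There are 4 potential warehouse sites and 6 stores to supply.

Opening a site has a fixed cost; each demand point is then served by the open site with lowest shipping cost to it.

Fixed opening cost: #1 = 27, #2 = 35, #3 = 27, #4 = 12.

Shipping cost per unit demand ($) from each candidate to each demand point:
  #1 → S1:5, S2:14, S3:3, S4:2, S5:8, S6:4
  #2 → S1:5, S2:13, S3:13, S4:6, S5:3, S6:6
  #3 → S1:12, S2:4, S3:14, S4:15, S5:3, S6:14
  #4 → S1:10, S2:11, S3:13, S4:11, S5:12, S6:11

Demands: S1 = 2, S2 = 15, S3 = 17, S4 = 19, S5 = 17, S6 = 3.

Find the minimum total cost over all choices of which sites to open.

Open {#1, #3}: assign each demand point to its cheapest open site.
  S1→#1 2×5=10, S2→#3 15×4=60, S3→#1 17×3=51, S4→#1 19×2=38, S5→#3 17×3=51, S6→#1 3×4=12
  shipping cost 222, fixed 54 → total 276.
Compare {#1, #3, #4}: shipping cost 222 + fixed 66 = 288.
Compare {#1, #2, #3}: shipping cost 222 + fixed 89 = 311.
Compare {#1, #2, #3, #4}: shipping cost 222 + fixed 101 = 323.
All other subsets cost ≥ 288. Minimum total cost: 276.

276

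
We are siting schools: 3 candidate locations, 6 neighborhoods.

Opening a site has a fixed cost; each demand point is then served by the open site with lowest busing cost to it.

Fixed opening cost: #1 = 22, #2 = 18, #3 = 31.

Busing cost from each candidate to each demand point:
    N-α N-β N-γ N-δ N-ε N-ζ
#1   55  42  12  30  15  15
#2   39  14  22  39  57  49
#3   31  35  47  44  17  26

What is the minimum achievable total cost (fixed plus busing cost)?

165

Open {#1, #2}: assign each demand point to its cheapest open site.
  N-α→#2 39, N-β→#2 14, N-γ→#1 12, N-δ→#1 30, N-ε→#1 15, N-ζ→#1 15
  busing cost 125, fixed 40 → total 165.
Compare {#1, #2, #3}: busing cost 117 + fixed 71 = 188.
Compare {#1}: busing cost 169 + fixed 22 = 191.
Compare {#1, #3}: busing cost 138 + fixed 53 = 191.
All other subsets cost ≥ 188. Minimum total cost: 165.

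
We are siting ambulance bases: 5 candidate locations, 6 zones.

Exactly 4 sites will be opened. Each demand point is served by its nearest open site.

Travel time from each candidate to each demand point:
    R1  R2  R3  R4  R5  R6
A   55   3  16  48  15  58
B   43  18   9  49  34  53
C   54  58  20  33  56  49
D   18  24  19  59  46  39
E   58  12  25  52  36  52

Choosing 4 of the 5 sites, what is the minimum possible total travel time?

117

Open {A, B, C, D}.
  R1→D 18, R2→A 3, R3→B 9, R4→C 33, R5→A 15, R6→D 39  ⇒ total 117.
Compare {A, C, D, E}: total 124.
Compare {A, B, D, E}: total 132.
No size-4 selection does better; minimum is 117.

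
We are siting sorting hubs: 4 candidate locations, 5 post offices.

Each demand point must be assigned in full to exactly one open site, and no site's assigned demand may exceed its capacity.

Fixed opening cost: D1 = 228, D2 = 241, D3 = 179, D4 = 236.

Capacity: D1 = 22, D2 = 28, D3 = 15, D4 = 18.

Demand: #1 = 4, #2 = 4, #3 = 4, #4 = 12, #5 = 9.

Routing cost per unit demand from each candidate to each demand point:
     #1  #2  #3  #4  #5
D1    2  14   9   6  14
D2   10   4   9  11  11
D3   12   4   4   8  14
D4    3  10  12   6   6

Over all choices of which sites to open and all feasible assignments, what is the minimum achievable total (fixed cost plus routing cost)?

Open {D1, D3}; cheapest assignment that respects the capacities:
  D1 (cap 22, load 20): #1, #3, #4 — cost 4×2 + 4×9 + 12×6 = 116
  D3 (cap 15, load 13): #2, #5 — cost 4×4 + 9×14 = 142
  Shipping 258, fixed 407 → total 665.
  Any other capacity-feasible assignment to {D1, D3} ships for at least 258.
Compare {D1, D4}: its best feasible assignment gives total 674.
Compare {D1, D2}: its best feasible assignment gives total 700.
Every other set of open sites that can feasibly serve all demand totals ≥ 674 even under its best assignment. Minimum: 665.

665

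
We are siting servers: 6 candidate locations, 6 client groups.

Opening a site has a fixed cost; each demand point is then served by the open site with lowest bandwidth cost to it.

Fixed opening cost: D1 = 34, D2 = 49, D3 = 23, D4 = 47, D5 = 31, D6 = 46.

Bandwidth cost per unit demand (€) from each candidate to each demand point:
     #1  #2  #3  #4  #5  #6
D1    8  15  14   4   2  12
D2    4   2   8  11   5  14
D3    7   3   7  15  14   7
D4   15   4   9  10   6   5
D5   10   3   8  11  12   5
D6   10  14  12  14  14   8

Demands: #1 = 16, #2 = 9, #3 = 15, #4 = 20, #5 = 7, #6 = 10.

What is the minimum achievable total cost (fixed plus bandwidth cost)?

Open {D1, D2, D3}: assign each demand point to its cheapest open site.
  #1→D2 16×4=64, #2→D2 9×2=18, #3→D3 15×7=105, #4→D1 20×4=80, #5→D1 7×2=14, #6→D3 10×7=70
  bandwidth cost 351, fixed 106 → total 457.
Compare {D1, D2, D5}: bandwidth cost 346 + fixed 114 = 460.
Compare {D1, D3}: bandwidth cost 408 + fixed 57 = 465.
Compare {D1, D2, D3, D5}: bandwidth cost 331 + fixed 137 = 468.
All other subsets cost ≥ 460. Minimum total cost: 457.

457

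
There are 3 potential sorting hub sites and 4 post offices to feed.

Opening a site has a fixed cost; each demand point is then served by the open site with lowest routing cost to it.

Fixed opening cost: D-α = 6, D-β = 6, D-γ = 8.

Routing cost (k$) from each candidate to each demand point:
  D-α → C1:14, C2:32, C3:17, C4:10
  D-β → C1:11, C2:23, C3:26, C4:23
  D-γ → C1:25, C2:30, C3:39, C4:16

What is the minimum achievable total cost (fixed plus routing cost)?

Open {D-α, D-β}: assign each demand point to its cheapest open site.
  C1→D-β 11, C2→D-β 23, C3→D-α 17, C4→D-α 10
  routing cost 61, fixed 12 → total 73.
Compare {D-α}: routing cost 73 + fixed 6 = 79.
Compare {D-α, D-β, D-γ}: routing cost 61 + fixed 20 = 81.
Compare {D-α, D-γ}: routing cost 71 + fixed 14 = 85.
All other subsets cost ≥ 79. Minimum total cost: 73.

73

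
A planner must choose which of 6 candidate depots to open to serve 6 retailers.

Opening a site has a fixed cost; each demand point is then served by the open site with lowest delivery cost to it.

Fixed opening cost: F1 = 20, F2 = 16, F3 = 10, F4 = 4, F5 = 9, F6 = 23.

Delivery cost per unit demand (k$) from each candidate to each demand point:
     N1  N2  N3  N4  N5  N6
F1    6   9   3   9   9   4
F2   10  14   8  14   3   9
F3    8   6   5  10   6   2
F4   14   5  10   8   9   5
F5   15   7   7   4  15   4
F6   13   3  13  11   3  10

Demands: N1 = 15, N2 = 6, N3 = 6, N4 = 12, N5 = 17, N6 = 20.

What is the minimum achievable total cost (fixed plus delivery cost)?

327

Open {F1, F3, F5, F6}: assign each demand point to its cheapest open site.
  N1→F1 15×6=90, N2→F6 6×3=18, N3→F1 6×3=18, N4→F5 12×4=48, N5→F6 17×3=51, N6→F3 20×2=40
  delivery cost 265, fixed 62 → total 327.
Compare {F1, F3, F4, F5, F6}: delivery cost 265 + fixed 66 = 331.
Compare {F1, F2, F3, F4, F5}: delivery cost 277 + fixed 59 = 336.
Compare {F1, F2, F3, F5}: delivery cost 283 + fixed 55 = 338.
All other subsets cost ≥ 331. Minimum total cost: 327.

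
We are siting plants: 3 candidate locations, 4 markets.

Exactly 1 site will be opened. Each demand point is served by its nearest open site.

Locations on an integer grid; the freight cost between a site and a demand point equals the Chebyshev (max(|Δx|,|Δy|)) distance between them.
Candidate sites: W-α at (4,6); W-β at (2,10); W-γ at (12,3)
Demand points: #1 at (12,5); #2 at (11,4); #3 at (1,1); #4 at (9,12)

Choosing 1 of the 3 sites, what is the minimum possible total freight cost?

Open {W-γ}.
  #1→W-γ 2, #2→W-γ 1, #3→W-γ 11, #4→W-γ 9  ⇒ total 23.
Compare {W-α}: total 26.
Compare {W-β}: total 35.

23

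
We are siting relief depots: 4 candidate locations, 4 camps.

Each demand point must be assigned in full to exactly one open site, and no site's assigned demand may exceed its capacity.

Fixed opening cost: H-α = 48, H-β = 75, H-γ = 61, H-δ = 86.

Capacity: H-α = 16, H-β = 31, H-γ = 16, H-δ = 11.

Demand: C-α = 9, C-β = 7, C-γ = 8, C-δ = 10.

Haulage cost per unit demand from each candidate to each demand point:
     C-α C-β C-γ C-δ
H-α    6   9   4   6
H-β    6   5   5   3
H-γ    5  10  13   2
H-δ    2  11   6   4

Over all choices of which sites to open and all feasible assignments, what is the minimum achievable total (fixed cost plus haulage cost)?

Open {H-α, H-β}; cheapest assignment that respects the capacities:
  H-α (cap 16, load 8): C-γ — cost 8×4 = 32
  H-β (cap 31, load 26): C-α, C-β, C-δ — cost 9×6 + 7×5 + 10×3 = 119
  Shipping 151, fixed 123 → total 274.
  Any other capacity-feasible assignment to {H-α, H-β} ships for at least 151.
Compare {H-β, H-δ}: its best feasible assignment gives total 284.
Compare {H-β, H-γ}: its best feasible assignment gives total 285.
Every other set of open sites that can feasibly serve all demand totals ≥ 284 even under its best assignment. Minimum: 274.

274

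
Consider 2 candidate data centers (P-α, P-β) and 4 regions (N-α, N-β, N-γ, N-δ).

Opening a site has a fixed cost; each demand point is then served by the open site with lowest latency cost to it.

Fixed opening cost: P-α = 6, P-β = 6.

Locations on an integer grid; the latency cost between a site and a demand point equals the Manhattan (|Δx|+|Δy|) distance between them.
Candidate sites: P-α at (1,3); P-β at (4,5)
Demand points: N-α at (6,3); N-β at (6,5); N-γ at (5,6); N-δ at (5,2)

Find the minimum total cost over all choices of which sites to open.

Open {P-β}: assign each demand point to its cheapest open site.
  N-α→P-β 4, N-β→P-β 2, N-γ→P-β 2, N-δ→P-β 4
  latency cost 12, fixed 6 → total 18.
Compare {P-α, P-β}: latency cost 12 + fixed 12 = 24.
Compare {P-α}: latency cost 24 + fixed 6 = 30.

18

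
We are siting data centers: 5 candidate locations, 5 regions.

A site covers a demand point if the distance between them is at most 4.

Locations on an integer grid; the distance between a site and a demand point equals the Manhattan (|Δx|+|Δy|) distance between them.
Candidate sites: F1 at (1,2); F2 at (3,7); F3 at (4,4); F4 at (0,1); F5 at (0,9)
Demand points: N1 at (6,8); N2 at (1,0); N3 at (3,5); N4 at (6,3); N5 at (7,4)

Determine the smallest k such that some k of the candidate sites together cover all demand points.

Coverage sets (demand points within 4 of each site):
  F1: {N2}
  F2: {N1, N3}
  F3: {N3, N4, N5}
  F4: {N2}
  F5: {}
No 2 sites suffice: every size-2 union leaves at least one demand point uncovered.
But {F1, F2, F3} covers everything, so the minimum is 3.

3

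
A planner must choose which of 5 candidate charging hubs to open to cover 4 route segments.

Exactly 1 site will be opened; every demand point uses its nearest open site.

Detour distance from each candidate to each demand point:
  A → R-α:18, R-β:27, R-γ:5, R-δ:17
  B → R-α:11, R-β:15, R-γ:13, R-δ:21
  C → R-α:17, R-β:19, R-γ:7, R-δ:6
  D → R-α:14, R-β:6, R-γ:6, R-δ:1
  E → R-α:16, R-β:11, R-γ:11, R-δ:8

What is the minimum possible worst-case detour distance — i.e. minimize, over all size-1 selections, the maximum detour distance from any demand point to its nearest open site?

Open {D}.
  Farthest demand point is R-α at detour distance 14 (to D); all others are ≤ 14.
With {E} the worst case is 16.
With {C} the worst case is 19.
No size-1 selection achieves below 14.

14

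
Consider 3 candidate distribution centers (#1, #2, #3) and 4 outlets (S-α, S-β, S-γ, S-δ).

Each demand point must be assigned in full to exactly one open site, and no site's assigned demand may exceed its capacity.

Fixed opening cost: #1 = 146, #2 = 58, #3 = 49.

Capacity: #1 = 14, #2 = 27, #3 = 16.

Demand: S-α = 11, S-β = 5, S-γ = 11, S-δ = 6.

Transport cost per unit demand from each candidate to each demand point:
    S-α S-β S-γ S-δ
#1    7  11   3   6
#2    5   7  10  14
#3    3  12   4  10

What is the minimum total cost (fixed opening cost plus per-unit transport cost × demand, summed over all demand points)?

Open {#2, #3}; cheapest assignment that respects the capacities:
  #2 (cap 27, load 22): S-α, S-β, S-δ — cost 11×5 + 5×7 + 6×14 = 174
  #3 (cap 16, load 11): S-γ — cost 11×4 = 44
  Shipping 218, fixed 107 → total 325.
  Any other capacity-feasible assignment to {#2, #3} ships for at least 218.
Compare {#1, #2}: its best feasible assignment gives total 411.
Compare {#1, #2, #3}: its best feasible assignment gives total 423.
Every other set of open sites that can feasibly serve all demand totals ≥ 411 even under its best assignment. Minimum: 325.

325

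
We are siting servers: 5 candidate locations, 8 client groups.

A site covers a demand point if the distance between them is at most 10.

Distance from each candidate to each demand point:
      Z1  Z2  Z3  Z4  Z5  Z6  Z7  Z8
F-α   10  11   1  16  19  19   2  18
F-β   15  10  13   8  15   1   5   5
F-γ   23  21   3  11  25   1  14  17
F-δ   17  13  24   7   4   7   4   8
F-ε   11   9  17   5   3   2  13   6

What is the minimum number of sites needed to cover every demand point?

Coverage sets (demand points within 10 of each site):
  F-α: {Z1, Z3, Z7}
  F-β: {Z2, Z4, Z6, Z7, Z8}
  F-γ: {Z3, Z6}
  F-δ: {Z4, Z5, Z6, Z7, Z8}
  F-ε: {Z2, Z4, Z5, Z6, Z8}
No single site covers all 8 demand points.
But {F-α, F-ε} covers everything, so the minimum is 2.

2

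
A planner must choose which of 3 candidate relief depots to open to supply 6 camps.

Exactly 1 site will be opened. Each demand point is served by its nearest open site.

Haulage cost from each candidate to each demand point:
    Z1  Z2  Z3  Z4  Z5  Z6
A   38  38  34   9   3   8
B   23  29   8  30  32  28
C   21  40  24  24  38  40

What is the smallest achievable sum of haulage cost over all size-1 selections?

Open {A}.
  Z1→A 38, Z2→A 38, Z3→A 34, Z4→A 9, Z5→A 3, Z6→A 8  ⇒ total 130.
Compare {B}: total 150.
Compare {C}: total 187.

130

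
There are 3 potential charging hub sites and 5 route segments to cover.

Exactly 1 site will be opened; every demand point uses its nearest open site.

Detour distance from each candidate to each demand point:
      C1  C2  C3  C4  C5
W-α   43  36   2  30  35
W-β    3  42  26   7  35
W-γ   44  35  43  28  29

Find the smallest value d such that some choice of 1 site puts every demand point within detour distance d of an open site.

Open {W-β}.
  Farthest demand point is C2 at detour distance 42 (to W-β); all others are ≤ 42.
With {W-α} the worst case is 43.
With {W-γ} the worst case is 44.
No size-1 selection achieves below 42.

42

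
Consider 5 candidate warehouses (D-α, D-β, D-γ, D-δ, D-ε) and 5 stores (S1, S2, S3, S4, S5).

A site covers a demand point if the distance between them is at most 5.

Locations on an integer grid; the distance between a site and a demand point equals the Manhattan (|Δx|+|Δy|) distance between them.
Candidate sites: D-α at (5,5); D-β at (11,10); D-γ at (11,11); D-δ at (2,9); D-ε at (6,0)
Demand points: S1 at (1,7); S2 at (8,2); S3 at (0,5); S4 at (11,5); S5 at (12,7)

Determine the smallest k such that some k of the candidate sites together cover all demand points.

Coverage sets (demand points within 5 of each site):
  D-α: {S3}
  D-β: {S4, S5}
  D-γ: {S5}
  D-δ: {S1}
  D-ε: {S2}
No 3 sites suffice: every size-3 union leaves at least one demand point uncovered.
But {D-α, D-β, D-δ, D-ε} covers everything, so the minimum is 4.

4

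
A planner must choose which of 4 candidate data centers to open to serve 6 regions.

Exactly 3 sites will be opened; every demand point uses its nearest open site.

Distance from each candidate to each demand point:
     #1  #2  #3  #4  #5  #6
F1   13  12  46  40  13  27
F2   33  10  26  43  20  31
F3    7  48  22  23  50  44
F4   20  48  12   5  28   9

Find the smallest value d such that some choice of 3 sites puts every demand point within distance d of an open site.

13

Open {F1, F2, F4}.
  Farthest demand point is #1 at distance 13 (to F1); all others are ≤ 13.
With {F1, F3, F4} the worst case is 13.
With {F2, F3, F4} the worst case is 20.
No size-3 selection achieves below 13.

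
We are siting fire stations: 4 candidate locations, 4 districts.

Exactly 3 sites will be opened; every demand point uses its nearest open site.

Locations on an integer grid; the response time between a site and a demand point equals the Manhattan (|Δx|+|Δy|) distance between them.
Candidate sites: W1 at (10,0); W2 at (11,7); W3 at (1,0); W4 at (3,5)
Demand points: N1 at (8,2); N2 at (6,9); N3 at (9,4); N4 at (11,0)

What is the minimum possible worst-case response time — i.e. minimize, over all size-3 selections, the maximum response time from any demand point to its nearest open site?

Open {W1, W2, W3}.
  Farthest demand point is N2 at response time 7 (to W2); all others are ≤ 7.
With {W1, W2, W4} the worst case is 7.
With {W1, W3, W4} the worst case is 7.
No size-3 selection achieves below 7.

7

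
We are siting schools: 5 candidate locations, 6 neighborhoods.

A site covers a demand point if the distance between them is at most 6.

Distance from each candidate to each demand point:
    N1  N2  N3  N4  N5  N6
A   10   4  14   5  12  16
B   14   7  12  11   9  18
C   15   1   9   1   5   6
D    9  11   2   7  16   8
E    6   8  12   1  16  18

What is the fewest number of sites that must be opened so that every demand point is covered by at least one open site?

Coverage sets (demand points within 6 of each site):
  A: {N2, N4}
  B: {}
  C: {N2, N4, N5, N6}
  D: {N3}
  E: {N1, N4}
No 2 sites suffice: every size-2 union leaves at least one demand point uncovered.
But {C, D, E} covers everything, so the minimum is 3.

3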